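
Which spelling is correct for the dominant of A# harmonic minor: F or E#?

E#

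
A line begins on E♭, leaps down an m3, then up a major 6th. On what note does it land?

A minor third down from Eb is C (letter C, 3 semitones down).
A major sixth up from C is A (letter A, 9 semitones up).

A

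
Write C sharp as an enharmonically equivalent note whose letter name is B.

Plain B sits 2 semitones below C#, so on the letter B the same pitch needs a double sharp: B##.

B##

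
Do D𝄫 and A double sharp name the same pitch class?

Dbb is pitch class 0; A## is pitch class 11.
The pitch classes differ (0 vs. 11), so they are not enharmonic equivalents.

No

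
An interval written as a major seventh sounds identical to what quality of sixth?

A major seventh spans 11 semitones.
A sixth spanning 11 semitones is doubly augmented (the major sixth is 9).

doubly augmented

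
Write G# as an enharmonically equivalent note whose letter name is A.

Ab

G# is pitch class 8. The letter A alone is pitch class 9.
To reach pitch class 8 from A requires an offset of -1 semitone, i.e. flat: Ab.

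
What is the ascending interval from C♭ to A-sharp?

doubly augmented sixth

Counting letters C–D–E–F–G–A gives a sixth.
Cb→A# = 11 semitones, 2 wider than the major sixth (9), so doubly augmented.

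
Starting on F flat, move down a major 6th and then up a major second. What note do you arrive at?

A major sixth down from Fb is Abb (letter A, 9 semitones down).
A major second up from Abb is Bbb (letter B, 2 semitones up).

Bbb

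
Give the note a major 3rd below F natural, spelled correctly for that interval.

Db

A third below F lands on the letter D.
A major third spans 4 semitones, so F moves to pitch class 1. On the letter D that is Db.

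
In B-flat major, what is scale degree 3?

D

Degree 3 takes the letter 2 steps above B, which is D.
In major, degree 3 sits 4 semitones above the tonic. Bb + 4 semitones is pitch class 2, spelled on D as D.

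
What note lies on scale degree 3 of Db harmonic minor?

The Db harmonic minor scale runs Db Eb Fb Gb Ab Bbb C.
Degree 3 is Fb.

Fb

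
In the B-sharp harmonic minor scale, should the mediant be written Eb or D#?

Each scale degree takes a distinct letter name. Degree 3 of a scale on B must use the letter D.
D# and Eb are enharmonically the same pitch, but only D# uses the letter D, so it is the correct spelling here.

D#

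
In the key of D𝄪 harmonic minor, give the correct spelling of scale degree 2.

E##

Degree 2 takes the letter 1 step above D, which is E.
In harmonic minor, degree 2 sits 2 semitones above the tonic. D## + 2 semitones is pitch class 6, spelled on E as E##.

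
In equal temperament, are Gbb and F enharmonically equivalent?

Yes

Gbb = pitch class 5 and F = pitch class 5 — the same pitch class, so they are enharmonic equivalents.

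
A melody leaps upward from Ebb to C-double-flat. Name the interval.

The letter names run E→C, a span of 5 letter steps, so the interval is some kind of sixth.
Ebb to Cbb is 8 semitones. A major sixth is 9, so 8 makes it minor.

minor sixth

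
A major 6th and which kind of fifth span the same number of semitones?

doubly augmented

A major sixth spans 9 semitones.
A fifth spanning 9 semitones is doubly augmented (the perfect fifth is 7).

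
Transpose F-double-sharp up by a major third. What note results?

F up a major third is A, so the target letter is A.
From F##, a major third is 4 semitones up: A##.

A##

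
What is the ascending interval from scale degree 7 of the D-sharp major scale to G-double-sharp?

perfect fifth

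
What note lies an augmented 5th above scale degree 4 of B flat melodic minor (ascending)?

Scale degree 4 of Bb melodic minor (ascending) is Eb.
An augmented fifth (8 semitones) above Eb lands on the letter B, giving B.

B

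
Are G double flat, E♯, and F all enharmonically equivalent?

Yes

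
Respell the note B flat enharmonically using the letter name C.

Plain C sits 2 semitones above Bb, so on the letter C the same pitch needs a double flat: Cbb.

Cbb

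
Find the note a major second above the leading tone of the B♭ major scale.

The leading tone of Bb major is A.
A major second (2 semitones) above A lands on the letter B, giving B.

B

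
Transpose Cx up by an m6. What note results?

A#

A sixth above C lands on the letter A.
A minor sixth spans 8 semitones, so C## moves to pitch class 10. On the letter A that is A#.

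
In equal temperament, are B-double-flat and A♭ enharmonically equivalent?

No

Two spellings are enharmonically equivalent only if they share a pitch class.
Here Bbb → 9, Ab → 8; 8 ≠ 9, so they are not.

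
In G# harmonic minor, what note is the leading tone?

Degree 7 takes the letter 6 steps above G, which is F.
In harmonic minor, degree 7 sits 11 semitones above the tonic. G# + 11 semitones is pitch class 7, spelled on F as F##.

F##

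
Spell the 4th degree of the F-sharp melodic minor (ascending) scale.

Degree 4 takes the letter 3 steps above F, which is B.
In melodic minor (ascending), degree 4 sits 5 semitones above the tonic. F# + 5 semitones is pitch class 11, spelled on B as B.

B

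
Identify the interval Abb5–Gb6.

major seventh

Counting letters A–B–C–D–E–F–G gives a seventh.
Abb→Gb = 11 semitones, exactly the major seventh.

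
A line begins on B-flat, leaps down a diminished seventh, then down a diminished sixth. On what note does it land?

A diminished seventh down from Bb is C# (letter C, 9 semitones down).
A diminished sixth down from C# is E## (letter E, 7 semitones down).

E##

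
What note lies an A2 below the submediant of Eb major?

Bbb

The submediant of Eb major is C.
An augmented second (3 semitones) below C lands on the letter B, giving Bbb.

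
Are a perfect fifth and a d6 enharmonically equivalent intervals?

A perfect fifth spans 7 semitones; a diminished sixth spans 7.
They are enharmonically equivalent.

Yes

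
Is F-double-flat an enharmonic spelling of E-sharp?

Fbb is pitch class 3; E# is pitch class 5.
The pitch classes differ (3 vs. 5), so they are not enharmonic equivalents.

No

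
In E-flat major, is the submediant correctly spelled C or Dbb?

C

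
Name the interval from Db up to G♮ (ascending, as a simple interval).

augmented fourth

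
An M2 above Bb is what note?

C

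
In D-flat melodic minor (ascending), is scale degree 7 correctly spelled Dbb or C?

Each scale degree takes a distinct letter name. Degree 7 of a scale on D must use the letter C.
C and Dbb are enharmonically the same pitch, but only C uses the letter C, so it is the correct spelling here.

C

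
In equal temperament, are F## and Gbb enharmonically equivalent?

F## is pitch class 7; Gbb is pitch class 5.
The pitch classes differ (7 vs. 5), so they are not enharmonic equivalents.

No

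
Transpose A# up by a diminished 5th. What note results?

E

A up a perfect fifth is E, so the target letter is E.
From A#, a diminished fifth is 6 semitones up: E.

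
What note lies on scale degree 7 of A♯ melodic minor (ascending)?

G##

Degree 7 takes the letter 6 steps above A, which is G.
In melodic minor (ascending), degree 7 sits 11 semitones above the tonic. A# + 11 semitones is pitch class 9, spelled on G as G##.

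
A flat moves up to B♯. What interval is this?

doubly augmented second

The letter names run A→B, a span of 1 letter step, so the interval is some kind of second.
Ab to B# is 4 semitones. A major second is 2, so 4 makes it doubly augmented.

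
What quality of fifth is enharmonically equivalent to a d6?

perfect

A diminished sixth spans 7 semitones.
A fifth spanning 7 semitones is perfect (the perfect fifth is 7).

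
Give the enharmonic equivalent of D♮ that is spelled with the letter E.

Ebb

Plain E sits 2 semitones above D, so on the letter E the same pitch needs a double flat: Ebb.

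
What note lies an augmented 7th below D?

D down a major seventh is Eb, so the target letter is E.
From D, an augmented seventh is 12 semitones down: Ebb.

Ebb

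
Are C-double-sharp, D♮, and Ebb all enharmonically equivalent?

C## = pitch class 2 and D = pitch class 2 and Ebb = pitch class 2 — the same pitch class, so they are enharmonic equivalents.

Yes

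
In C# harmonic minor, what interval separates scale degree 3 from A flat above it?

Scale degree 3 of C# harmonic minor is E.
E up to Ab: letters E→A make it a fourth; 4 semitones makes it diminished.

diminished fourth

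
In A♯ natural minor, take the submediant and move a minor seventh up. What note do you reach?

E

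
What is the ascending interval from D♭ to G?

augmented fourth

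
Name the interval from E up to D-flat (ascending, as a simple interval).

diminished seventh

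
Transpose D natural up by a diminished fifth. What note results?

A fifth above D lands on the letter A.
A diminished fifth spans 6 semitones, so D moves to pitch class 8. On the letter A that is Ab.

Ab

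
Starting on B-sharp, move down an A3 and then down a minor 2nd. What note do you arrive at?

An augmented third down from B# is G (letter G, 5 semitones down).
A minor second down from G is F# (letter F, 1 semitone down).

F#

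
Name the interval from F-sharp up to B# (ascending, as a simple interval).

Counting letters F–G–A–B gives a fourth.
F#→B# = 6 semitones, 1 wider than the perfect fourth (5), so augmented.

augmented fourth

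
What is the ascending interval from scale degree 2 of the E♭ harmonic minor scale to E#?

augmented seventh

Scale degree 2 of Eb harmonic minor is F.
F up to E#: letters F→E make it a seventh; 12 semitones makes it augmented.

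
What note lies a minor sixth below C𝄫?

Ebb

A sixth below C lands on the letter E.
A minor sixth spans 8 semitones, so Cbb moves to pitch class 2. On the letter E that is Ebb.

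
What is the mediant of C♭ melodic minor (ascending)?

Degree 3 takes the letter 2 steps above C, which is E.
In melodic minor (ascending), degree 3 sits 3 semitones above the tonic. Cb + 3 semitones is pitch class 2, spelled on E as Ebb.

Ebb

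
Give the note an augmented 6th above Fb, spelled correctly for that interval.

F up a major sixth is D, so the target letter is D.
From Fb, an augmented sixth is 10 semitones up: D.

D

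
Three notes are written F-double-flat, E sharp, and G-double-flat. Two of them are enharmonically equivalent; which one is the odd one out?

Fbb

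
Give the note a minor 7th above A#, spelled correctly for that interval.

A up a major seventh is G#, so the target letter is G.
From A#, a minor seventh is 10 semitones up: G#.

G#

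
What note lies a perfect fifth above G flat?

Db

A fifth above G lands on the letter D.
A perfect fifth spans 7 semitones, so Gb moves to pitch class 1. On the letter D that is Db.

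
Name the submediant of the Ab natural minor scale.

Fb

Degree 6 takes the letter 5 steps above A, which is F.
In natural minor, degree 6 sits 8 semitones above the tonic. Ab + 8 semitones is pitch class 4, spelled on F as Fb.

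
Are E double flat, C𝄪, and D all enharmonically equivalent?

Yes

Ebb = pitch class 2 and C## = pitch class 2 and D = pitch class 2 — the same pitch class, so they are enharmonic equivalents.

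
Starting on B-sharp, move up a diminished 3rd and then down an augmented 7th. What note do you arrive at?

A diminished third up from B# is D (letter D, 2 semitones up).
An augmented seventh down from D is Ebb (letter E, 12 semitones down).

Ebb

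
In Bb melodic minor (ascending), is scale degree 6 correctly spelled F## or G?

Each scale degree takes a distinct letter name. Degree 6 of a scale on B must use the letter G.
G and F## are enharmonically the same pitch, but only G uses the letter G, so it is the correct spelling here.

G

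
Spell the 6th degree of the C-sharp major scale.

A#

The C# major scale runs C# D# E# F# G# A# B#.
Degree 6 is A#.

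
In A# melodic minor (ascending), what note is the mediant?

The A# melodic minor (ascending) scale runs A# B# C# D# E# F## G##.
Degree 3 is C#.

C#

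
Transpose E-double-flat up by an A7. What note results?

A seventh above E lands on the letter D.
An augmented seventh spans 12 semitones, so Ebb moves to pitch class 2. On the letter D that is D.

D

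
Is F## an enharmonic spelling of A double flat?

F## is pitch class 7; Abb is pitch class 7.
All spellings map to pitch class 7, so they are enharmonically equivalent.

Yes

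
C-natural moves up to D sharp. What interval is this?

The letter names run C→D, a span of 1 letter step, so the interval is some kind of second.
C to D# is 3 semitones. A major second is 2, so 3 makes it augmented.

augmented second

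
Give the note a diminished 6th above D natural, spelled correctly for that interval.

D up a major sixth is B, so the target letter is B.
From D, a diminished sixth is 7 semitones up: Bbb.

Bbb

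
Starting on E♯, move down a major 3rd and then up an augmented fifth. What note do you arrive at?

A major third down from E# is C# (letter C, 4 semitones down).
An augmented fifth up from C# is G## (letter G, 8 semitones up).

G##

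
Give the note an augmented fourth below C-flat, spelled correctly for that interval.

C down a perfect fourth is G, so the target letter is G.
From Cb, an augmented fourth is 6 semitones down: Gbb.

Gbb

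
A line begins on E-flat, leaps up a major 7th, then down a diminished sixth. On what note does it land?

A major seventh up from Eb is D (letter D, 11 semitones up).
A diminished sixth down from D is F## (letter F, 7 semitones down).

F##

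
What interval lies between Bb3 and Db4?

minor third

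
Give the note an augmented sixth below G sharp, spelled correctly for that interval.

Bb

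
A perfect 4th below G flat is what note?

Db

A fourth below G lands on the letter D.
A perfect fourth spans 5 semitones, so Gb moves to pitch class 1. On the letter D that is Db.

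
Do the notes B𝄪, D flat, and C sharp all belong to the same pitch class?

B## is pitch class 1; Db is pitch class 1; C# is pitch class 1.
All spellings map to pitch class 1, so they are enharmonically equivalent.

Yes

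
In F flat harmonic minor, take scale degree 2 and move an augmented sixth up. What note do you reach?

E

Scale degree 2 of Fb harmonic minor is Gb.
An augmented sixth (10 semitones) above Gb lands on the letter E, giving E.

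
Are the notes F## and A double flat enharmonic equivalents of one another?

F## = pitch class 7 and Abb = pitch class 7 — the same pitch class, so they are enharmonic equivalents.

Yes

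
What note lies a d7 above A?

A seventh above A lands on the letter G.
A diminished seventh spans 9 semitones, so A moves to pitch class 6. On the letter G that is Gb.

Gb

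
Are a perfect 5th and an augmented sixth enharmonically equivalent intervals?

No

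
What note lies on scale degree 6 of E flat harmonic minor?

Cb

The Eb harmonic minor scale runs Eb F Gb Ab Bb Cb D.
Degree 6 is Cb.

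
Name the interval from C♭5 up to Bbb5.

minor seventh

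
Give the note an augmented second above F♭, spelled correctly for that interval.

A second above F lands on the letter G.
An augmented second spans 3 semitones, so Fb moves to pitch class 7. On the letter G that is G.

G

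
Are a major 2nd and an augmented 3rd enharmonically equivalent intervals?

A major second spans 2 semitones; an augmented third spans 5.
The spans differ, so they are not enharmonic equivalents.

No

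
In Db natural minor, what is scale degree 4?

Degree 4 takes the letter 3 steps above D, which is G.
In natural minor, degree 4 sits 5 semitones above the tonic. Db + 5 semitones is pitch class 6, spelled on G as Gb.

Gb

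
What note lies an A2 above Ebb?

F

E up a major second is F#, so the target letter is F.
From Ebb, an augmented second is 3 semitones up: F.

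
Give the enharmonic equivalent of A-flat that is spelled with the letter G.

G#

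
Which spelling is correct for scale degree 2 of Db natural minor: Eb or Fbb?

Eb

Each scale degree takes a distinct letter name. Degree 2 of a scale on D must use the letter E.
Eb and Fbb are enharmonically the same pitch, but only Eb uses the letter E, so it is the correct spelling here.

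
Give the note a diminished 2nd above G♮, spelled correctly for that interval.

A second above G lands on the letter A.
A diminished second spans 0 semitones, so G moves to pitch class 7. On the letter A that is Abb.

Abb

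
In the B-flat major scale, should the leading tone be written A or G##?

A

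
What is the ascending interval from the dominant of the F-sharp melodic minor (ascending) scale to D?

The dominant of F# melodic minor (ascending) is C#.
C# up to D: letters C→D make it a second; 1 semitone makes it minor.

minor second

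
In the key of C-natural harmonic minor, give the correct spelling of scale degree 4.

F

Degree 4 takes the letter 3 steps above C, which is F.
In harmonic minor, degree 4 sits 5 semitones above the tonic. C + 5 semitones is pitch class 5, spelled on F as F.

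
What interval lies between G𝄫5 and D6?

Counting letters G–A–B–C–D gives a fifth.
Gbb→D = 9 semitones, 2 wider than the perfect fifth (7), so doubly augmented.

doubly augmented fifth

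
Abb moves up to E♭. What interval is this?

augmented fifth

The letter names run A→E, a span of 4 letter steps, so the interval is some kind of fifth.
Abb to Eb is 8 semitones. A perfect fifth is 7, so 8 makes it augmented.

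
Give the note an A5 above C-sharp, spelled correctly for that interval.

G##

A fifth above C lands on the letter G.
An augmented fifth spans 8 semitones, so C# moves to pitch class 9. On the letter G that is G##.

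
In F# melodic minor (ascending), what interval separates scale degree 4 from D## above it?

Scale degree 4 of F# melodic minor (ascending) is B.
B up to D##: letters B→D make it a third; 5 semitones makes it augmented.

augmented third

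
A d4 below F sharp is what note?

A fourth below F lands on the letter C.
A diminished fourth spans 4 semitones, so F# moves to pitch class 2. On the letter C that is C##.

C##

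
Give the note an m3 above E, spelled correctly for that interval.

G

A third above E lands on the letter G.
A minor third spans 3 semitones, so E moves to pitch class 7. On the letter G that is G.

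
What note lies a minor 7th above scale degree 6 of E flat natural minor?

Scale degree 6 of Eb natural minor is Cb.
A minor seventh (10 semitones) above Cb lands on the letter B, giving Bbb.

Bbb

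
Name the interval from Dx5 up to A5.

Counting letters D–E–F–G–A gives a fifth.
D##→A = 5 semitones, 2 narrower than the perfect fifth (7), so doubly diminished.

doubly diminished fifth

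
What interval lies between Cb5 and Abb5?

The letter names run C→A, a span of 5 letter steps, so the interval is some kind of sixth.
Cb to Abb is 8 semitones. A major sixth is 9, so 8 makes it minor.

minor sixth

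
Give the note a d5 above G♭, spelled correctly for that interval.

Dbb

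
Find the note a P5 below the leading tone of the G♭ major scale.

Bb

The leading tone of Gb major is F.
A perfect fifth (7 semitones) below F lands on the letter B, giving Bb.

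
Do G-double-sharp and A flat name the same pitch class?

No

Two spellings are enharmonically equivalent only if they share a pitch class.
Here G## → 9, Ab → 8; 8 ≠ 9, so they are not.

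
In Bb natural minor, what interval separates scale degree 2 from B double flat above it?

Scale degree 2 of Bb natural minor is C.
C up to Bbb: letters C→B make it a seventh; 9 semitones makes it diminished.

diminished seventh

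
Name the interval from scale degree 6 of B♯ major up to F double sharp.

Scale degree 6 of B# major is G##.
G## up to F##: letters G→F make it a seventh; 10 semitones makes it minor.

minor seventh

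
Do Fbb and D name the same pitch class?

No

Two spellings are enharmonically equivalent only if they share a pitch class.
Here Fbb → 3, D → 2; 2 ≠ 3, so they are not.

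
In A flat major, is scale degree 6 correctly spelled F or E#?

F

Each scale degree takes a distinct letter name. Degree 6 of a scale on A must use the letter F.
F and E# are enharmonically the same pitch, but only F uses the letter F, so it is the correct spelling here.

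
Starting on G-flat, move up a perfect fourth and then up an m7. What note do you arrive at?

A perfect fourth up from Gb is Cb (letter C, 5 semitones up).
A minor seventh up from Cb is Bbb (letter B, 10 semitones up).

Bbb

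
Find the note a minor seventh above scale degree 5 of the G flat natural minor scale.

Scale degree 5 of Gb natural minor is Db.
A minor seventh (10 semitones) above Db lands on the letter C, giving Cb.

Cb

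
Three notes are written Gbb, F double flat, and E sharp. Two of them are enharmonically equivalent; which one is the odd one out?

In 12-tone equal temperament, enharmonic equivalents share a pitch class. Gbb is pitch class 5; Fbb is pitch class 3; E# is pitch class 5.
Gbb and E# share pitch class 5, while Fbb is pitch class 3.

Fbb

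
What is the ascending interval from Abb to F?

The letter names run A→F, a span of 5 letter steps, so the interval is some kind of sixth.
Abb to F is 10 semitones. A major sixth is 9, so 10 makes it augmented.

augmented sixth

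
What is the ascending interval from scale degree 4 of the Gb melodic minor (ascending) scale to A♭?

major sixth

Scale degree 4 of Gb melodic minor (ascending) is Cb.
Cb up to Ab: letters C→A make it a sixth; 9 semitones makes it major.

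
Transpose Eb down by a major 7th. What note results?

E down a major seventh is F, so the target letter is F.
From Eb, a major seventh is 11 semitones down: Fb.

Fb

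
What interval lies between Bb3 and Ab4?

Counting letters B–C–D–E–F–G–A gives a seventh.
Bb→Ab = 10 semitones, 1 narrower than the major seventh (11), so minor.

minor seventh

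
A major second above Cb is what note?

Db

A second above C lands on the letter D.
A major second spans 2 semitones, so Cb moves to pitch class 1. On the letter D that is Db.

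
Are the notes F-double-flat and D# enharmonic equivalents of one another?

Fbb = pitch class 3 and D# = pitch class 3 — the same pitch class, so they are enharmonic equivalents.

Yes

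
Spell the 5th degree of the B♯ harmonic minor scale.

F##

Degree 5 takes the letter 4 steps above B, which is F.
In harmonic minor, degree 5 sits 7 semitones above the tonic. B# + 7 semitones is pitch class 7, spelled on F as F##.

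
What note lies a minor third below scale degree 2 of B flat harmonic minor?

A

Scale degree 2 of Bb harmonic minor is C.
A minor third (3 semitones) below C lands on the letter A, giving A.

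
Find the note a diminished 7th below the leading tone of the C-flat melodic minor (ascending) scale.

The leading tone of Cb melodic minor (ascending) is Bb.
A diminished seventh (9 semitones) below Bb lands on the letter C, giving C#.

C#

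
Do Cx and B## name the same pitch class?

No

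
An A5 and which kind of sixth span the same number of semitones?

minor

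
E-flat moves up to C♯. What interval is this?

augmented sixth

The letter names run E→C, a span of 5 letter steps, so the interval is some kind of sixth.
Eb to C# is 10 semitones. A major sixth is 9, so 10 makes it augmented.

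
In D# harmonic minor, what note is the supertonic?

E#

Degree 2 takes the letter 1 step above D, which is E.
In harmonic minor, degree 2 sits 2 semitones above the tonic. D# + 2 semitones is pitch class 5, spelled on E as E#.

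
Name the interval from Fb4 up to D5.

Counting letters F–G–A–B–C–D gives a sixth.
Fb→D = 10 semitones, 1 wider than the major sixth (9), so augmented.

augmented sixth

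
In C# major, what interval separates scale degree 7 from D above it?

Scale degree 7 of C# major is B#.
B# up to D: letters B→D make it a third; 2 semitones makes it diminished.

diminished third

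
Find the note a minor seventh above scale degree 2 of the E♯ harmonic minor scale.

E#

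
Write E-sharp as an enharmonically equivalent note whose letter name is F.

F

Plain F sits at the same pitch as E#, so on the letter F the same pitch needs a natural: F.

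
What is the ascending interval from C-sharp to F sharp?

The letter names run C→F, a span of 3 letter steps, so the interval is some kind of fourth.
C# to F# is 5 semitones. A perfect fourth is 5, so 5 makes it perfect.

perfect fourth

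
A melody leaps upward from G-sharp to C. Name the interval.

diminished fourth

Counting letters G–A–B–C gives a fourth.
G#→C = 4 semitones, 1 narrower than the perfect fourth (5), so diminished.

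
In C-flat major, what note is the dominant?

The Cb major scale runs Cb Db Eb Fb Gb Ab Bb.
Degree 5 is Gb.

Gb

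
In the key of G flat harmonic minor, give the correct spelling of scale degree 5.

Db

The Gb harmonic minor scale runs Gb Ab Bbb Cb Db Ebb F.
Degree 5 is Db.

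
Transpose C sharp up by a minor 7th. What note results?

C up a major seventh is B, so the target letter is B.
From C#, a minor seventh is 10 semitones up: B.

B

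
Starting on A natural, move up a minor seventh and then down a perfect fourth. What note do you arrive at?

A minor seventh up from A is G (letter G, 10 semitones up).
A perfect fourth down from G is D (letter D, 5 semitones down).

D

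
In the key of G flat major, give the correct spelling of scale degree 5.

Degree 5 takes the letter 4 steps above G, which is D.
In major, degree 5 sits 7 semitones above the tonic. Gb + 7 semitones is pitch class 1, spelled on D as Db.

Db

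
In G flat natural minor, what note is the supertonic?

Degree 2 takes the letter 1 step above G, which is A.
In natural minor, degree 2 sits 2 semitones above the tonic. Gb + 2 semitones is pitch class 8, spelled on A as Ab.

Ab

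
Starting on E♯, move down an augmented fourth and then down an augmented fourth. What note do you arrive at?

F

An augmented fourth down from E# is B (letter B, 6 semitones down).
An augmented fourth down from B is F (letter F, 6 semitones down).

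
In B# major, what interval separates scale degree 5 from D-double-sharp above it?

Scale degree 5 of B# major is F##.
F## up to D##: letters F→D make it a sixth; 9 semitones makes it major.

major sixth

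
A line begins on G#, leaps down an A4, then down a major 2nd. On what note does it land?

An augmented fourth down from G# is D (letter D, 6 semitones down).
A major second down from D is C (letter C, 2 semitones down).

C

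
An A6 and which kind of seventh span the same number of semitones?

An augmented sixth spans 10 semitones.
A seventh spanning 10 semitones is minor (the major seventh is 11).

minor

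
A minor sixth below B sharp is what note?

B down a major sixth is D, so the target letter is D.
From B#, a minor sixth is 8 semitones down: D##.

D##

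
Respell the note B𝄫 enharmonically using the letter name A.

A

Bbb is pitch class 9. The letter A alone is pitch class 9.
Pitch class 9 on A needs no accidental: A.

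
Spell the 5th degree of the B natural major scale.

F#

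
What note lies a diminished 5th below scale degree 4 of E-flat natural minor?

Scale degree 4 of Eb natural minor is Ab.
A diminished fifth (6 semitones) below Ab lands on the letter D, giving D.

D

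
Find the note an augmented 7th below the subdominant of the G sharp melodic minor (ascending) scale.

Db

The subdominant of G# melodic minor (ascending) is C#.
An augmented seventh (12 semitones) below C# lands on the letter D, giving Db.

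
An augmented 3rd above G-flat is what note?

B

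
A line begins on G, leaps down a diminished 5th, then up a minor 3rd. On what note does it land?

A diminished fifth down from G is C# (letter C, 6 semitones down).
A minor third up from C# is E (letter E, 3 semitones up).

E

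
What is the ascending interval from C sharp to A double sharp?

augmented sixth

Counting letters C–D–E–F–G–A gives a sixth.
C#→A## = 10 semitones, 1 wider than the major sixth (9), so augmented.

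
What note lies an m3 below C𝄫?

C down a major third is Ab, so the target letter is A.
From Cbb, a minor third is 3 semitones down: Abb.

Abb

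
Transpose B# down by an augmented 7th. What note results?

C

A seventh below B lands on the letter C.
An augmented seventh spans 12 semitones, so B# moves to pitch class 0. On the letter C that is C.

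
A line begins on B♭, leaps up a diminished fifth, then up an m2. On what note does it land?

A diminished fifth up from Bb is Fb (letter F, 6 semitones up).
A minor second up from Fb is Gbb (letter G, 1 semitone up).

Gbb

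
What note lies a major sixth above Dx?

A sixth above D lands on the letter B.
A major sixth spans 9 semitones, so D## moves to pitch class 1. On the letter B that is B##.

B##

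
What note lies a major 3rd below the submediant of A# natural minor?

D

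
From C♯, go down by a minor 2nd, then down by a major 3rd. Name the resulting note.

G#

A minor second down from C# is B# (letter B, 1 semitone down).
A major third down from B# is G# (letter G, 4 semitones down).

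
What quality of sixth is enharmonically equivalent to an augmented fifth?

An augmented fifth spans 8 semitones.
A sixth spanning 8 semitones is minor (the major sixth is 9).

minor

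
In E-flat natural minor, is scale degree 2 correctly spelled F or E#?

F

Each scale degree takes a distinct letter name. Degree 2 of a scale on E must use the letter F.
F and E# are enharmonically the same pitch, but only F uses the letter F, so it is the correct spelling here.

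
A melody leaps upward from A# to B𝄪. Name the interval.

augmented second

The letter names run A→B, a span of 1 letter step, so the interval is some kind of second.
A# to B## is 3 semitones. A major second is 2, so 3 makes it augmented.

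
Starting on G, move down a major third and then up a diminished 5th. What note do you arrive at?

Bbb

A major third down from G is Eb (letter E, 4 semitones down).
A diminished fifth up from Eb is Bbb (letter B, 6 semitones up).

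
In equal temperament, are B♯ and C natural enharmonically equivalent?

Yes

B# is pitch class 0; C is pitch class 0.
All spellings map to pitch class 0, so they are enharmonically equivalent.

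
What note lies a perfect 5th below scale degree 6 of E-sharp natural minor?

Scale degree 6 of E# natural minor is C#.
A perfect fifth (7 semitones) below C# lands on the letter F, giving F#.

F#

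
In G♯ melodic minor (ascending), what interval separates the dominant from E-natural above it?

minor second

The dominant of G# melodic minor (ascending) is D#.
D# up to E: letters D→E make it a second; 1 semitone makes it minor.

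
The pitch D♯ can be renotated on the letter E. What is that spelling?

D# is pitch class 3. The letter E alone is pitch class 4.
To reach pitch class 3 from E requires an offset of -1 semitone, i.e. flat: Eb.

Eb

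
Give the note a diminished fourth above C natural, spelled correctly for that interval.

Fb

C up a perfect fourth is F, so the target letter is F.
From C, a diminished fourth is 4 semitones up: Fb.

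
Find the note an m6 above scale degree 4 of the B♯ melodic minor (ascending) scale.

Scale degree 4 of B# melodic minor (ascending) is E#.
A minor sixth (8 semitones) above E# lands on the letter C, giving C#.

C#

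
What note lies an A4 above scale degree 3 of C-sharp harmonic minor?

Scale degree 3 of C# harmonic minor is E.
An augmented fourth (6 semitones) above E lands on the letter A, giving A#.

A#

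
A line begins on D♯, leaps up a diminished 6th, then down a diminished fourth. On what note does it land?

F#

A diminished sixth up from D# is Bb (letter B, 7 semitones up).
A diminished fourth down from Bb is F# (letter F, 4 semitones down).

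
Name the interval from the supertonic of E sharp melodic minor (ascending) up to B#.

perfect fourth

The supertonic of E# melodic minor (ascending) is F##.
F## up to B#: letters F→B make it a fourth; 5 semitones makes it perfect.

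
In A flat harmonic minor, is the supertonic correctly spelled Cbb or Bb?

Each scale degree takes a distinct letter name. Degree 2 of a scale on A must use the letter B.
Bb and Cbb are enharmonically the same pitch, but only Bb uses the letter B, so it is the correct spelling here.

Bb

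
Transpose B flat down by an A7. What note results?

B down a major seventh is C, so the target letter is C.
From Bb, an augmented seventh is 12 semitones down: Cbb.

Cbb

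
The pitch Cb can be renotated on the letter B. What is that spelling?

B

Cb is pitch class 11. The letter B alone is pitch class 11.
Pitch class 11 on B needs no accidental: B.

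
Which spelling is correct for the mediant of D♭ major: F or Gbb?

Each scale degree takes a distinct letter name. Degree 3 of a scale on D must use the letter F.
F and Gbb are enharmonically the same pitch, but only F uses the letter F, so it is the correct spelling here.

F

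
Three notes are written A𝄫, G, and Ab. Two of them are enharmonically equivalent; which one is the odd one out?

Ab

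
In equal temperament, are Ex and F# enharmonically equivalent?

E## = pitch class 6 and F# = pitch class 6 — the same pitch class, so they are enharmonic equivalents.

Yes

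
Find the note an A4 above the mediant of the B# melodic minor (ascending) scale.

The mediant of B# melodic minor (ascending) is D#.
An augmented fourth (6 semitones) above D# lands on the letter G, giving G##.

G##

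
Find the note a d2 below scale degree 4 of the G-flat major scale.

Scale degree 4 of Gb major is Cb.
A diminished second (0 semitones) below Cb lands on the letter B, giving B.

B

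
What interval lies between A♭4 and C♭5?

Counting letters A–B–C gives a third.
Ab→Cb = 3 semitones, 1 narrower than the major third (4), so minor.

minor third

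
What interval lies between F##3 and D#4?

minor sixth

Counting letters F–G–A–B–C–D gives a sixth.
F##→D# = 8 semitones, 1 narrower than the major sixth (9), so minor.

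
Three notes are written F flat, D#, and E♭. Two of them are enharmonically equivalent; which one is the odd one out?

Fb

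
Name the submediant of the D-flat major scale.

The Db major scale runs Db Eb F Gb Ab Bb C.
Degree 6 is Bb.

Bb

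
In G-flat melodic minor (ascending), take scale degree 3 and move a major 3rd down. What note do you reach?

Scale degree 3 of Gb melodic minor (ascending) is Bbb.
A major third (4 semitones) below Bbb lands on the letter G, giving Gbb.

Gbb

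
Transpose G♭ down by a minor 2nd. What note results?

F

G down a major second is F, so the target letter is F.
From Gb, a minor second is 1 semitone down: F.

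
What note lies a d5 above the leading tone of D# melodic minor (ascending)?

G#

The leading tone of D# melodic minor (ascending) is C##.
A diminished fifth (6 semitones) above C## lands on the letter G, giving G#.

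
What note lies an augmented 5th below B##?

A fifth below B lands on the letter E.
An augmented fifth spans 8 semitones, so B## moves to pitch class 5. On the letter E that is E#.

E#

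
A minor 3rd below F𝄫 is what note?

Dbb

F down a major third is Db, so the target letter is D.
From Fbb, a minor third is 3 semitones down: Dbb.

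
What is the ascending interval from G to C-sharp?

Counting letters G–A–B–C gives a fourth.
G→C# = 6 semitones, 1 wider than the perfect fourth (5), so augmented.

augmented fourth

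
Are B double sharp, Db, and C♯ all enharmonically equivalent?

Yes

B## = pitch class 1 and Db = pitch class 1 and C# = pitch class 1 — the same pitch class, so they are enharmonic equivalents.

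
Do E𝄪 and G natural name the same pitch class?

Two spellings are enharmonically equivalent only if they share a pitch class.
Here E## → 6, G → 7; 6 ≠ 7, so they are not.

No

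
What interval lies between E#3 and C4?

diminished sixth

The letter names run E→C, a span of 5 letter steps, so the interval is some kind of sixth.
E# to C is 7 semitones. A major sixth is 9, so 7 makes it diminished.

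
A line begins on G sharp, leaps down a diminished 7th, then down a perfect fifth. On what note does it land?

D##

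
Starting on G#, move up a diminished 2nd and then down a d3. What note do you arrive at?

A diminished second up from G# is Ab (letter A, 0 semitones up).
A diminished third down from Ab is F# (letter F, 2 semitones down).

F#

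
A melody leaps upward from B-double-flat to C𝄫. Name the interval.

Counting letters B–C gives a second.
Bbb→Cbb = 1 semitone, 1 narrower than the major second (2), so minor.

minor second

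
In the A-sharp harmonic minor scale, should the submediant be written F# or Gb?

F#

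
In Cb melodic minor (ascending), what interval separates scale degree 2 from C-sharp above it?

Scale degree 2 of Cb melodic minor (ascending) is Db.
Db up to C#: letters D→C make it a seventh; 12 semitones makes it augmented.

augmented seventh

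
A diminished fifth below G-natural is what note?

C#

A fifth below G lands on the letter C.
A diminished fifth spans 6 semitones, so G moves to pitch class 1. On the letter C that is C#.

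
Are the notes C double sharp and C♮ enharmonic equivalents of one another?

C## is pitch class 2; C is pitch class 0.
The pitch classes differ (2 vs. 0), so they are not enharmonic equivalents.

No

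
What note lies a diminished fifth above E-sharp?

B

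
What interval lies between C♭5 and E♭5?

The letter names run C→E, a span of 2 letter steps, so the interval is some kind of third.
Cb to Eb is 4 semitones. A major third is 4, so 4 makes it major.

major third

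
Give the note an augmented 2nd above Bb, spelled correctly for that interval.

C#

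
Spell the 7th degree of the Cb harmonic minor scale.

Degree 7 takes the letter 6 steps above C, which is B.
In harmonic minor, degree 7 sits 11 semitones above the tonic. Cb + 11 semitones is pitch class 10, spelled on B as Bb.

Bb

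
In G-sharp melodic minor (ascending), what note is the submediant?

E#

The G# melodic minor (ascending) scale runs G# A# B C# D# E# F##.
Degree 6 is E#.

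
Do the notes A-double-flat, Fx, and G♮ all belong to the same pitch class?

Abb is pitch class 7; F## is pitch class 7; G is pitch class 7.
All spellings map to pitch class 7, so they are enharmonically equivalent.

Yes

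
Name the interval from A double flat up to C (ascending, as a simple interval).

Counting letters A–B–C gives a third.
Abb→C = 5 semitones, 1 wider than the major third (4), so augmented.

augmented third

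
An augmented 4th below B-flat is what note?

Fb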